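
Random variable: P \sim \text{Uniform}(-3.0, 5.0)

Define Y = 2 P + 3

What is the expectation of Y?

For Y = 2P + 3:
E[Y] = 2 * E[P] + 3
E[P] = (-3 + 5)/2 = 1
E[Y] = 2 * 1 + 3 = 5

5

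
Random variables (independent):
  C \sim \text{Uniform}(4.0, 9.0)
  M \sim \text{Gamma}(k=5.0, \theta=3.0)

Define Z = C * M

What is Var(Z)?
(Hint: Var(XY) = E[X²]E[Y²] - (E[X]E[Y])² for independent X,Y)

Var(XY) = E[X²]E[Y²] - (E[X]E[Y])²
E[C] = 6.5, Var(C) = 2.0833333
E[M] = 15, Var(M) = 45
E[C²] = 2.0833333 + 6.5² = 44.333333
E[M²] = 45 + 15² = 270
Var(Z) = 44.333333*270 - (6.5*15)²
= 11970 - 9506.25 = 2463.75

2463.75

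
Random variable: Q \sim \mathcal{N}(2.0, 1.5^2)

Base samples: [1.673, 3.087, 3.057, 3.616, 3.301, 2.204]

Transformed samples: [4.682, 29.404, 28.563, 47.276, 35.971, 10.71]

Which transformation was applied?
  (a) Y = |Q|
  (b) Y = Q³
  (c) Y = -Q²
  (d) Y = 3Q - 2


Checking option (b) Y = Q³:
  Q = 1.673 -> Y = 4.682 ✓
  Q = 3.087 -> Y = 29.404 ✓
  Q = 3.057 -> Y = 28.563 ✓
All samples match this transformation.

(b) Q³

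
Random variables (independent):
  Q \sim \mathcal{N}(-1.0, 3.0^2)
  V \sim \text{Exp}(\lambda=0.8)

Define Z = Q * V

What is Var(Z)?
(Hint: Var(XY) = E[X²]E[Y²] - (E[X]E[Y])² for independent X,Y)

Var(XY) = E[X²]E[Y²] - (E[X]E[Y])²
E[Q] = -1, Var(Q) = 9
E[V] = 1.25, Var(V) = 1.5625
E[Q²] = 9 + (-1)² = 10
E[V²] = 1.5625 + 1.25² = 3.125
Var(Z) = 10*3.125 - (-1*1.25)²
= 31.25 - 1.5625 = 29.6875

29.6875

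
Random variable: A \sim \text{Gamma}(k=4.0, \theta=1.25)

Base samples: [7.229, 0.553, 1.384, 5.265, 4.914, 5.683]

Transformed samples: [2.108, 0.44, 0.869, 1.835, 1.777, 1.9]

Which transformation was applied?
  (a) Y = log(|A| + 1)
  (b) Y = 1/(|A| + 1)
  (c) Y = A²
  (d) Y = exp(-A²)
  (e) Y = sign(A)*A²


Checking option (a) Y = log(|A| + 1):
  A = 7.229 -> Y = 2.108 ✓
  A = 0.553 -> Y = 0.44 ✓
  A = 1.384 -> Y = 0.869 ✓
All samples match this transformation.

(a) log(|A| + 1)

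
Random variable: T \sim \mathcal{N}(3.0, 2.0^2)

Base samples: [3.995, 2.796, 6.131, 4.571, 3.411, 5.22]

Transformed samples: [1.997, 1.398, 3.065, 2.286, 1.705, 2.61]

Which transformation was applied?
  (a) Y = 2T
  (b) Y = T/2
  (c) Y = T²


Checking option (b) Y = T/2:
  T = 3.995 -> Y = 1.997 ✓
  T = 2.796 -> Y = 1.398 ✓
  T = 6.131 -> Y = 3.065 ✓
All samples match this transformation.

(b) T/2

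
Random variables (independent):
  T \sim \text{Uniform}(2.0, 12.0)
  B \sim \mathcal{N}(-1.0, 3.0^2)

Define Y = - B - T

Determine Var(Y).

For independent RVs: Var(aX + bY) = a²Var(X) + b²Var(Y)
Var(T) = 8.3333333
Var(B) = 9
Var(Y) = (-1)²*8.3333333 + (-1)²*9
= 1*8.3333333 + 1*9 = 17.333333

17.333333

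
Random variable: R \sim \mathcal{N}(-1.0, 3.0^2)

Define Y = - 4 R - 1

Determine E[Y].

For Y = -4R - 1:
E[Y] = -4 * E[R] - 1
E[R] = -1.0 = -1
E[Y] = -4 * (-1) - 1 = 3

3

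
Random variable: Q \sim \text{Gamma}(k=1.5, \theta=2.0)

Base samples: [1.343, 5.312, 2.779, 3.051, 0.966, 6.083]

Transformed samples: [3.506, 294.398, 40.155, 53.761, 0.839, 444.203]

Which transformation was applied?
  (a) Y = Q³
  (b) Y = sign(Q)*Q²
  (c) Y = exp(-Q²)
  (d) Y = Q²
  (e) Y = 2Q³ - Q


Checking option (e) Y = 2Q³ - Q:
  Q = 1.343 -> Y = 3.506 ✓
  Q = 5.312 -> Y = 294.398 ✓
  Q = 2.779 -> Y = 40.155 ✓
All samples match this transformation.

(e) 2Q³ - Q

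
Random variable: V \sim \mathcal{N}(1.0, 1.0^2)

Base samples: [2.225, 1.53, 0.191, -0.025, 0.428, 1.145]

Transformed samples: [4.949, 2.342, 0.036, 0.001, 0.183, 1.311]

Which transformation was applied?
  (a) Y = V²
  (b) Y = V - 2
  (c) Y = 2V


Checking option (a) Y = V²:
  V = 2.225 -> Y = 4.949 ✓
  V = 1.53 -> Y = 2.342 ✓
  V = 0.191 -> Y = 0.036 ✓
All samples match this transformation.

(a) V²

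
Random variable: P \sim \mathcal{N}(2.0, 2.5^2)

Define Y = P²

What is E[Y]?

E[P²] = Var(P) + (E[P])² = 6.25 + 4 = 10.25

10.25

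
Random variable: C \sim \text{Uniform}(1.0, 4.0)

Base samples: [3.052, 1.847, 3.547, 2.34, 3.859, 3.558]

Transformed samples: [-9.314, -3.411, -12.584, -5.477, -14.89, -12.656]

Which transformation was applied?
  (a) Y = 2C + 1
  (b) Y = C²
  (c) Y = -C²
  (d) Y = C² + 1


Checking option (c) Y = -C²:
  C = 3.052 -> Y = -9.314 ✓
  C = 1.847 -> Y = -3.411 ✓
  C = 3.547 -> Y = -12.584 ✓
All samples match this transformation.

(c) -C²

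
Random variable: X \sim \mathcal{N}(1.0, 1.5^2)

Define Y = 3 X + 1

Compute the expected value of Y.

For Y = 3X + 1:
E[Y] = 3 * E[X] + 1
E[X] = 1.0 = 1
E[Y] = 3 * 1 + 1 = 4

4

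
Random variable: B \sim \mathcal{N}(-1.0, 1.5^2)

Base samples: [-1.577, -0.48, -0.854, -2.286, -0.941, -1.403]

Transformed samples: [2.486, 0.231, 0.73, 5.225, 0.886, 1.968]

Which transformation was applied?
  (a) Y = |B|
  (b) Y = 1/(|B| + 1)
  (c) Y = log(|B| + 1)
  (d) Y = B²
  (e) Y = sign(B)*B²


Checking option (d) Y = B²:
  B = -1.577 -> Y = 2.486 ✓
  B = -0.48 -> Y = 0.231 ✓
  B = -0.854 -> Y = 0.73 ✓
All samples match this transformation.

(d) B²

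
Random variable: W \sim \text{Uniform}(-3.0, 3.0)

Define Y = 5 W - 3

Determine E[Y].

For Y = 5W - 3:
E[Y] = 5 * E[W] - 3
E[W] = (-3 + 3)/2 = 0
E[Y] = 5 * 0 - 3 = -3

-3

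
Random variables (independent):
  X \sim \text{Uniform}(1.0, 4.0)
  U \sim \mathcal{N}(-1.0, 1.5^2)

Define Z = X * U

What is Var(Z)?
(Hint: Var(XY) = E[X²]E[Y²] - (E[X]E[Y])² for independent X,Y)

Var(XY) = E[X²]E[Y²] - (E[X]E[Y])²
E[X] = 2.5, Var(X) = 0.75
E[U] = -1, Var(U) = 2.25
E[X²] = 0.75 + 2.5² = 7
E[U²] = 2.25 + (-1)² = 3.25
Var(Z) = 7*3.25 - (2.5*(-1))²
= 22.75 - 6.25 = 16.5

16.5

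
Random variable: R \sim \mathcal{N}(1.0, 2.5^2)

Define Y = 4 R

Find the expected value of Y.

For Y = 4R:
E[Y] = 4 * E[R]
E[R] = 1.0 = 1
E[Y] = 4 * 1 = 4

4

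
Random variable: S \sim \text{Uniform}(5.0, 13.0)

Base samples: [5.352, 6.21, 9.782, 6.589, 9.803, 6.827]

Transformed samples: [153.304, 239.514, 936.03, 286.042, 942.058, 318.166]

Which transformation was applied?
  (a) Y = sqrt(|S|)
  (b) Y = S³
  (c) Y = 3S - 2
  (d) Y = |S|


Checking option (b) Y = S³:
  S = 5.352 -> Y = 153.304 ✓
  S = 6.21 -> Y = 239.514 ✓
  S = 9.782 -> Y = 936.03 ✓
All samples match this transformation.

(b) S³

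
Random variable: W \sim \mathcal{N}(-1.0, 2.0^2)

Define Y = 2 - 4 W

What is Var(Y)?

For Y = aW + b: Var(Y) = a² * Var(W)
Var(W) = 2.0^2 = 4
Var(Y) = (-4)² * 4 = 16 * 4 = 64

64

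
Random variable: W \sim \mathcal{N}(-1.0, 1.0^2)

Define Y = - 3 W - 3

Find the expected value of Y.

For Y = -3W - 3:
E[Y] = -3 * E[W] - 3
E[W] = -1.0 = -1
E[Y] = -3 * (-1) - 3 = 0

0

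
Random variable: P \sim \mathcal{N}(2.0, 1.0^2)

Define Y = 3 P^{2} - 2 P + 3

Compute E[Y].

E[Y] = 3*E[P²] - 2*E[P] + 3
E[P] = 2
E[P²] = Var(P) + (E[P])² = 1 + 4 = 5
E[Y] = 3*5 - 2*2 + 3 = 14

14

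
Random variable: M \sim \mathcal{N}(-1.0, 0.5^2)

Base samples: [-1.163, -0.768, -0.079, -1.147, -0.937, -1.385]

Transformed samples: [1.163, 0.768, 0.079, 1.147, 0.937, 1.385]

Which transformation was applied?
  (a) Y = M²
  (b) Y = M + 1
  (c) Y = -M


Checking option (c) Y = -M:
  M = -1.163 -> Y = 1.163 ✓
  M = -0.768 -> Y = 0.768 ✓
  M = -0.079 -> Y = 0.079 ✓
All samples match this transformation.

(c) -M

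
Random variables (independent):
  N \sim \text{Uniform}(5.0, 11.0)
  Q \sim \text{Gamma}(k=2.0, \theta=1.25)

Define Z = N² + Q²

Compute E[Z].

E[Z] = E[N²] + E[Q²]
E[N²] = Var(N) + E[N]² = 3 + 64 = 67
E[Q²] = Var(Q) + E[Q]² = 3.125 + 6.25 = 9.375
E[Z] = 67 + 9.375 = 76.375

76.375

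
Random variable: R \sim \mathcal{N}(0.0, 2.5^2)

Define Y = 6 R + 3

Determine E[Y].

For Y = 6R + 3:
E[Y] = 6 * E[R] + 3
E[R] = 0.0 = 0
E[Y] = 6 * 0 + 3 = 3

3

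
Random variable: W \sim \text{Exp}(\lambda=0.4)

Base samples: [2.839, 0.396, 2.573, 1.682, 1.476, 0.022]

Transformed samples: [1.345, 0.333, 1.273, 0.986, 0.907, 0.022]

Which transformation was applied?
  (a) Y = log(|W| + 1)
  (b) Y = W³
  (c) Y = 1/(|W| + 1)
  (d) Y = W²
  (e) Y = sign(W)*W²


Checking option (a) Y = log(|W| + 1):
  W = 2.839 -> Y = 1.345 ✓
  W = 0.396 -> Y = 0.333 ✓
  W = 2.573 -> Y = 1.273 ✓
All samples match this transformation.

(a) log(|W| + 1)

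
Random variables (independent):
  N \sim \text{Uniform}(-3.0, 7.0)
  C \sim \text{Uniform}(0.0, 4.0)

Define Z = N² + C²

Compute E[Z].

E[Z] = E[N²] + E[C²]
E[N²] = Var(N) + E[N]² = 8.3333333 + 4 = 12.333333
E[C²] = Var(C) + E[C]² = 1.3333333 + 4 = 5.3333333
E[Z] = 12.333333 + 5.3333333 = 17.666667

17.666667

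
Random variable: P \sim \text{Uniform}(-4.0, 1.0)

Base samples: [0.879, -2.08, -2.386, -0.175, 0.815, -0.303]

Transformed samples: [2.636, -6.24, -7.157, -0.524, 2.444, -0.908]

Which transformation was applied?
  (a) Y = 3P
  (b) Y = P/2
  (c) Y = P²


Checking option (a) Y = 3P:
  P = 0.879 -> Y = 2.636 ✓
  P = -2.08 -> Y = -6.24 ✓
  P = -2.386 -> Y = -7.157 ✓
All samples match this transformation.

(a) 3P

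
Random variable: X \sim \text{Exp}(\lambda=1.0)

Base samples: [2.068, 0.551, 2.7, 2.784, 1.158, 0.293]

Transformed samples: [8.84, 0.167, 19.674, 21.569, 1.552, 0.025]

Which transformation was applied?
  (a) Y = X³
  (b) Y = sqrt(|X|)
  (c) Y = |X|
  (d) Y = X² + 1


Checking option (a) Y = X³:
  X = 2.068 -> Y = 8.84 ✓
  X = 0.551 -> Y = 0.167 ✓
  X = 2.7 -> Y = 19.674 ✓
All samples match this transformation.

(a) X³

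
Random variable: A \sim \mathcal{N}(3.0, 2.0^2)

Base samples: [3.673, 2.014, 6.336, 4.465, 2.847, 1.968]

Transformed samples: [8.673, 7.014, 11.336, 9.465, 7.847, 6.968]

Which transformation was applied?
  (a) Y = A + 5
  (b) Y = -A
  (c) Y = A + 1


Checking option (a) Y = A + 5:
  A = 3.673 -> Y = 8.673 ✓
  A = 2.014 -> Y = 7.014 ✓
  A = 6.336 -> Y = 11.336 ✓
All samples match this transformation.

(a) A + 5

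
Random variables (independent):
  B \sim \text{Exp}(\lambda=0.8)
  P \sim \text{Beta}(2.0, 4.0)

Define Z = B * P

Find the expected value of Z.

For independent RVs: E[XY] = E[X]*E[Y]
E[B] = 1.25
E[P] = 0.33333333
E[Z] = 1.25 * 0.33333333 = 0.41666667

0.41666667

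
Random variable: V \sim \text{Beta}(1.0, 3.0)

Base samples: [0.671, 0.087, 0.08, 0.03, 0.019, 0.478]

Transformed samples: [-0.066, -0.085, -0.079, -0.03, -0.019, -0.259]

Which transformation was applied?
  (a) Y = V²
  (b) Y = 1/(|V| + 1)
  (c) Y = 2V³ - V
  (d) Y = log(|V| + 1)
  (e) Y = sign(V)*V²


Checking option (c) Y = 2V³ - V:
  V = 0.671 -> Y = -0.066 ✓
  V = 0.087 -> Y = -0.085 ✓
  V = 0.08 -> Y = -0.079 ✓
All samples match this transformation.

(c) 2V³ - V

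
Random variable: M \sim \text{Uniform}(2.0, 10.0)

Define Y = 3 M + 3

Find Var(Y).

For Y = aM + b: Var(Y) = a² * Var(M)
Var(M) = (10 - 2)^2/12 = 5.3333333
Var(Y) = 3² * 5.3333333 = 9 * 5.3333333 = 48

48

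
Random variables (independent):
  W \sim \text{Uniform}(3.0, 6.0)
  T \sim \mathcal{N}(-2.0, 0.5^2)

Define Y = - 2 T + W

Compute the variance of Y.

For independent RVs: Var(aX + bY) = a²Var(X) + b²Var(Y)
Var(W) = 0.75
Var(T) = 0.25
Var(Y) = 1²*0.75 + (-2)²*0.25
= 1*0.75 + 4*0.25 = 1.75

1.75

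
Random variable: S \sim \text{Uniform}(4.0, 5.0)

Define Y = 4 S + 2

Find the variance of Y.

For Y = aS + b: Var(Y) = a² * Var(S)
Var(S) = (5 - 4)^2/12 = 0.083333333
Var(Y) = 4² * 0.083333333 = 16 * 0.083333333 = 1.3333333

1.3333333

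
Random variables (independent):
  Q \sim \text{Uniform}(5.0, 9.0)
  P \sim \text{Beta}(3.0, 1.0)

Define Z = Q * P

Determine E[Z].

For independent RVs: E[XY] = E[X]*E[Y]
E[Q] = 7
E[P] = 0.75
E[Z] = 7 * 0.75 = 5.25

5.25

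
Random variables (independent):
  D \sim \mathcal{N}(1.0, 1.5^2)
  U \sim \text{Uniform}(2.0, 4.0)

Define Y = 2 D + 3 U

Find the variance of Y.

For independent RVs: Var(aX + bY) = a²Var(X) + b²Var(Y)
Var(D) = 2.25
Var(U) = 0.33333333
Var(Y) = 2²*2.25 + 3²*0.33333333
= 4*2.25 + 9*0.33333333 = 12

12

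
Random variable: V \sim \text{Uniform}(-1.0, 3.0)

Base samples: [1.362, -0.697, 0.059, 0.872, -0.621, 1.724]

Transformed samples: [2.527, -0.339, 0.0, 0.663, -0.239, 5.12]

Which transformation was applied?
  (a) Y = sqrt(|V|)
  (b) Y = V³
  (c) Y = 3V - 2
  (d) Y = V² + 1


Checking option (b) Y = V³:
  V = 1.362 -> Y = 2.527 ✓
  V = -0.697 -> Y = -0.339 ✓
  V = 0.059 -> Y = 0.0 ✓
All samples match this transformation.

(b) V³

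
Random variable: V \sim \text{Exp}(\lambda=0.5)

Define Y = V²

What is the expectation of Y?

Using E[X²] = Var(X) + (E[X])²:
E[V] = 2
Var(V) = 1/0.5^2 = 4
E[V²] = 4 + 2² = 4 + 4 = 8

8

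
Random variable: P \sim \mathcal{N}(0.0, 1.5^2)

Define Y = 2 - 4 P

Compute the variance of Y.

For Y = aP + b: Var(Y) = a² * Var(P)
Var(P) = 1.5^2 = 2.25
Var(Y) = (-4)² * 2.25 = 16 * 2.25 = 36

36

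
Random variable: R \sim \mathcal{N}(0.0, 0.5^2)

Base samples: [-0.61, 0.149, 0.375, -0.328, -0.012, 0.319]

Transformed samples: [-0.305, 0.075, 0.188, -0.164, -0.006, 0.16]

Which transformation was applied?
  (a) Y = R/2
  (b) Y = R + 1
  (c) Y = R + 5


Checking option (a) Y = R/2:
  R = -0.61 -> Y = -0.305 ✓
  R = 0.149 -> Y = 0.075 ✓
  R = 0.375 -> Y = 0.188 ✓
All samples match this transformation.

(a) R/2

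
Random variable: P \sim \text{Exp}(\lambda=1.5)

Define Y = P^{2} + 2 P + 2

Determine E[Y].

E[Y] = 1*E[P²] + 2*E[P] + 2
E[P] = 0.66666667
E[P²] = Var(P) + (E[P])² = 0.44444444 + 0.44444444 = 0.88888889
E[Y] = 1*0.88888889 + 2*0.66666667 + 2 = 4.2222222

4.2222222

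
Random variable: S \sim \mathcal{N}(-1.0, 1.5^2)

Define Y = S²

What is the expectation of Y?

E[S²] = Var(S) + (E[S])² = 2.25 + 1 = 3.25

3.25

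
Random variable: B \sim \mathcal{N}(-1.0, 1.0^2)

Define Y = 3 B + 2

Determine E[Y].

For Y = 3B + 2:
E[Y] = 3 * E[B] + 2
E[B] = -1.0 = -1
E[Y] = 3 * (-1) + 2 = -1

-1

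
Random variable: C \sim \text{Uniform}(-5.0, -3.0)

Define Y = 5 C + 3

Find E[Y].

For Y = 5C + 3:
E[Y] = 5 * E[C] + 3
E[C] = (-5 - 3)/2 = -4
E[Y] = 5 * (-4) + 3 = -17

-17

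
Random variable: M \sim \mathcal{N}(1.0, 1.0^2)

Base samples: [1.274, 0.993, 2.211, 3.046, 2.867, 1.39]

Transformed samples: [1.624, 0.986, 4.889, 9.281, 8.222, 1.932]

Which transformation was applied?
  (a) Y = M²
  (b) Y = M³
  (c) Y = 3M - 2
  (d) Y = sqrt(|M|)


Checking option (a) Y = M²:
  M = 1.274 -> Y = 1.624 ✓
  M = 0.993 -> Y = 0.986 ✓
  M = 2.211 -> Y = 4.889 ✓
All samples match this transformation.

(a) M²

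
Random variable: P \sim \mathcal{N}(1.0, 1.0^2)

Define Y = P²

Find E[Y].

Using E[X²] = Var(X) + (E[X])²:
E[P] = 1
Var(P) = 1.0^2 = 1
E[P²] = 1 + 1² = 1 + 1 = 2

2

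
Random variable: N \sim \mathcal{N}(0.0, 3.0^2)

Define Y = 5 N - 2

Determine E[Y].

For Y = 5N - 2:
E[Y] = 5 * E[N] - 2
E[N] = 0.0 = 0
E[Y] = 5 * 0 - 2 = -2

-2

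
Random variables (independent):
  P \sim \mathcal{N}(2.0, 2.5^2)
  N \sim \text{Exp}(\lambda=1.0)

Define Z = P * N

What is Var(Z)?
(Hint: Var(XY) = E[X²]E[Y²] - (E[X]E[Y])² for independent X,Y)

Var(XY) = E[X²]E[Y²] - (E[X]E[Y])²
E[P] = 2, Var(P) = 6.25
E[N] = 1, Var(N) = 1
E[P²] = 6.25 + 2² = 10.25
E[N²] = 1 + 1² = 2
Var(Z) = 10.25*2 - (2*1)²
= 20.5 - 4 = 16.5

16.5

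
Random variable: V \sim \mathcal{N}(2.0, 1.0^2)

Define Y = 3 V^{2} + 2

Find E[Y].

E[Y] = 3*E[V²] + 2
E[V] = 2
E[V²] = Var(V) + (E[V])² = 1 + 4 = 5
E[Y] = 3*5 + 2 = 17

17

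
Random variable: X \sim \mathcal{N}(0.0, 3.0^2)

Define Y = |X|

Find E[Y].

For X ~ N(0, 3.0²), E[|X|] = sigma * sqrt(2/pi)
= 3.0 * sqrt(2/pi) = 2.3936537

2.3936537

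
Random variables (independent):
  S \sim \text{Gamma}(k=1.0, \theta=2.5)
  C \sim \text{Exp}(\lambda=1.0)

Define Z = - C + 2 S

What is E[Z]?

E[Z] = 2*E[S] - 1*E[C]
E[S] = 2.5
E[C] = 1
E[Z] = 2*2.5 - 1*1 = 4

4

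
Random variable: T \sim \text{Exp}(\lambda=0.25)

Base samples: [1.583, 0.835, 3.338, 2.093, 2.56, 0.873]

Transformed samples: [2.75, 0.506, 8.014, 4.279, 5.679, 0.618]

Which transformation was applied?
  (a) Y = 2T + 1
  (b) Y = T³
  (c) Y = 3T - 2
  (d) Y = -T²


Checking option (c) Y = 3T - 2:
  T = 1.583 -> Y = 2.75 ✓
  T = 0.835 -> Y = 0.506 ✓
  T = 3.338 -> Y = 8.014 ✓
All samples match this transformation.

(c) 3T - 2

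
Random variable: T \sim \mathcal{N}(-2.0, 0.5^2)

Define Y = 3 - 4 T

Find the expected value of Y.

For Y = -4T + 3:
E[Y] = -4 * E[T] + 3
E[T] = -2.0 = -2
E[Y] = -4 * (-2) + 3 = 11

11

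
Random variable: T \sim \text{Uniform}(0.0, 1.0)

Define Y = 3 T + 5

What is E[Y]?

For Y = 3T + 5:
E[Y] = 3 * E[T] + 5
E[T] = (0 + 1)/2 = 0.5
E[Y] = 3 * 0.5 + 5 = 6.5

6.5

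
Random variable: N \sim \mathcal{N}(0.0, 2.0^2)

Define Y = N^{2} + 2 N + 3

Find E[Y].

E[Y] = 1*E[N²] + 2*E[N] + 3
E[N] = 0
E[N²] = Var(N) + (E[N])² = 4 + 0 = 4
E[Y] = 1*4 + 2*0 + 3 = 7

7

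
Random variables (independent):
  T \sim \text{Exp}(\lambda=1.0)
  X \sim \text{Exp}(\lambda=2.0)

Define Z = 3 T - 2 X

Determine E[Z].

E[Z] = 3*E[T] - 2*E[X]
E[T] = 1
E[X] = 0.5
E[Z] = 3*1 - 2*0.5 = 2

2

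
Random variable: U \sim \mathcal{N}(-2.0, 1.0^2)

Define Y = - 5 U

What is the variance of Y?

For Y = aU + b: Var(Y) = a² * Var(U)
Var(U) = 1.0^2 = 1
Var(Y) = (-5)² * 1 = 25 * 1 = 25

25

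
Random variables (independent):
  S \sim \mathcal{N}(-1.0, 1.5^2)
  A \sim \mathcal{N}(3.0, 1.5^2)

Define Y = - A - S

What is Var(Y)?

For independent RVs: Var(aX + bY) = a²Var(X) + b²Var(Y)
Var(S) = 2.25
Var(A) = 2.25
Var(Y) = (-1)²*2.25 + (-1)²*2.25
= 1*2.25 + 1*2.25 = 4.5

4.5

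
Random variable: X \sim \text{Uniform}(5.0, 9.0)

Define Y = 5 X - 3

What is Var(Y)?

For Y = aX + b: Var(Y) = a² * Var(X)
Var(X) = (9 - 5)^2/12 = 1.3333333
Var(Y) = 5² * 1.3333333 = 25 * 1.3333333 = 33.333333

33.333333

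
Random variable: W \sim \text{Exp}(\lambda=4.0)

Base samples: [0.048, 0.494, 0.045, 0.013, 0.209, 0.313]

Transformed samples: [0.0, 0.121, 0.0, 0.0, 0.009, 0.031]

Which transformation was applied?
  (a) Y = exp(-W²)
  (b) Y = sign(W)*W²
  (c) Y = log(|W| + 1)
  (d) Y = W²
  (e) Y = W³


Checking option (e) Y = W³:
  W = 0.048 -> Y = 0.0 ✓
  W = 0.494 -> Y = 0.121 ✓
  W = 0.045 -> Y = 0.0 ✓
All samples match this transformation.

(e) W³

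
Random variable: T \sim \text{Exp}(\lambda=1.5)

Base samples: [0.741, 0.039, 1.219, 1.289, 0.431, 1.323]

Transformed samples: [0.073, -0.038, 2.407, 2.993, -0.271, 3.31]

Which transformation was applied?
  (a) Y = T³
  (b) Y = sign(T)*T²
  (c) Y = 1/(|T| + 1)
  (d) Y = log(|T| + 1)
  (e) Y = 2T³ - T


Checking option (e) Y = 2T³ - T:
  T = 0.741 -> Y = 0.073 ✓
  T = 0.039 -> Y = -0.038 ✓
  T = 1.219 -> Y = 2.407 ✓
All samples match this transformation.

(e) 2T³ - T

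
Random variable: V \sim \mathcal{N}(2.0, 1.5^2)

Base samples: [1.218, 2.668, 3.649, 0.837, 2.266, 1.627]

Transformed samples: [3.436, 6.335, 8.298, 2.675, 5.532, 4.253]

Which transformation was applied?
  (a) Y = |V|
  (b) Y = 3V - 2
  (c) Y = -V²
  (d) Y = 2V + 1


Checking option (d) Y = 2V + 1:
  V = 1.218 -> Y = 3.436 ✓
  V = 2.668 -> Y = 6.335 ✓
  V = 3.649 -> Y = 8.298 ✓
All samples match this transformation.

(d) 2V + 1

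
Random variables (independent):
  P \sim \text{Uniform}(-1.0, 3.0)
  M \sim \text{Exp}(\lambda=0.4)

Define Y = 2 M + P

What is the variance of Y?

For independent RVs: Var(aX + bY) = a²Var(X) + b²Var(Y)
Var(P) = 1.3333333
Var(M) = 6.25
Var(Y) = 1²*1.3333333 + 2²*6.25
= 1*1.3333333 + 4*6.25 = 26.333333

26.333333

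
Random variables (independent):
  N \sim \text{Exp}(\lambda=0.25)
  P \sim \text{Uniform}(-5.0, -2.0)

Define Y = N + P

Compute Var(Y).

For independent RVs: Var(aX + bY) = a²Var(X) + b²Var(Y)
Var(N) = 16
Var(P) = 0.75
Var(Y) = 1²*16 + 1²*0.75
= 1*16 + 1*0.75 = 16.75

16.75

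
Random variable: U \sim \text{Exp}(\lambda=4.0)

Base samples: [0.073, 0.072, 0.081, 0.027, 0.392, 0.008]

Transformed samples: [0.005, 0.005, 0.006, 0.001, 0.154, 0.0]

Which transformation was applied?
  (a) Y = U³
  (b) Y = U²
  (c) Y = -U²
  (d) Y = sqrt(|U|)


Checking option (b) Y = U²:
  U = 0.073 -> Y = 0.005 ✓
  U = 0.072 -> Y = 0.005 ✓
  U = 0.081 -> Y = 0.006 ✓
All samples match this transformation.

(b) U²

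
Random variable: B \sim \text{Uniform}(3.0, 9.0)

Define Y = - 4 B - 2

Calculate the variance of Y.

For Y = aB + b: Var(Y) = a² * Var(B)
Var(B) = (9 - 3)^2/12 = 3
Var(Y) = (-4)² * 3 = 16 * 3 = 48

48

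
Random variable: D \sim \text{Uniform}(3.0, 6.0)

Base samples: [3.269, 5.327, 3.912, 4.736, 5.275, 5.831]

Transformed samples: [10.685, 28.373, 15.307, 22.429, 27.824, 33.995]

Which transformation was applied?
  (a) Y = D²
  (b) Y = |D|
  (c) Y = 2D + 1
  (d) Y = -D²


Checking option (a) Y = D²:
  D = 3.269 -> Y = 10.685 ✓
  D = 5.327 -> Y = 28.373 ✓
  D = 3.912 -> Y = 15.307 ✓
All samples match this transformation.

(a) D²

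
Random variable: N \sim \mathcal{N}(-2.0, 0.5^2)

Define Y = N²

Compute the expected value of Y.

E[N²] = Var(N) + (E[N])² = 0.25 + 4 = 4.25

4.25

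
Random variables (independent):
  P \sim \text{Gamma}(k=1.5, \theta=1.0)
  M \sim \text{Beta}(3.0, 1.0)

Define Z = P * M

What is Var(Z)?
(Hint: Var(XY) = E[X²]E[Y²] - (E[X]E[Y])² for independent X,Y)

Var(XY) = E[X²]E[Y²] - (E[X]E[Y])²
E[P] = 1.5, Var(P) = 1.5
E[M] = 0.75, Var(M) = 0.0375
E[P²] = 1.5 + 1.5² = 3.75
E[M²] = 0.0375 + 0.75² = 0.6
Var(Z) = 3.75*0.6 - (1.5*0.75)²
= 2.25 - 1.265625 = 0.984375

0.984375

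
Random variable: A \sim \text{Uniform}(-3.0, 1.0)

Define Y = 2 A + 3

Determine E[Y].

For Y = 2A + 3:
E[Y] = 2 * E[A] + 3
E[A] = (-3 + 1)/2 = -1
E[Y] = 2 * (-1) + 3 = 1

1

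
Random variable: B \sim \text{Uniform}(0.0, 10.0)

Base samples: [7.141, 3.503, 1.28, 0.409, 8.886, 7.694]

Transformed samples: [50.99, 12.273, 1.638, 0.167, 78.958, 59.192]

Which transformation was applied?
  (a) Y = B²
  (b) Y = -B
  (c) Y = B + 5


Checking option (a) Y = B²:
  B = 7.141 -> Y = 50.99 ✓
  B = 3.503 -> Y = 12.273 ✓
  B = 1.28 -> Y = 1.638 ✓
All samples match this transformation.

(a) B²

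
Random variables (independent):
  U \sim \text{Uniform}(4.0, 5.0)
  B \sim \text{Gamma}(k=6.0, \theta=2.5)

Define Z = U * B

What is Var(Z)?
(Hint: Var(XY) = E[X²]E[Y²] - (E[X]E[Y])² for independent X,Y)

Var(XY) = E[X²]E[Y²] - (E[X]E[Y])²
E[U] = 4.5, Var(U) = 0.083333333
E[B] = 15, Var(B) = 37.5
E[U²] = 0.083333333 + 4.5² = 20.333333
E[B²] = 37.5 + 15² = 262.5
Var(Z) = 20.333333*262.5 - (4.5*15)²
= 5337.5 - 4556.25 = 781.25

781.25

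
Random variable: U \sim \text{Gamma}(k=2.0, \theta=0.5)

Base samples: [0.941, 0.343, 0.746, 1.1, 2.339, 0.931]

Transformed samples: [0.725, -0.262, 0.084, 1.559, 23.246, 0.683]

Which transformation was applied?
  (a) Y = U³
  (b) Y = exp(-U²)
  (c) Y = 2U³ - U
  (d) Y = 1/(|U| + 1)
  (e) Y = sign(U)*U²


Checking option (c) Y = 2U³ - U:
  U = 0.941 -> Y = 0.725 ✓
  U = 0.343 -> Y = -0.262 ✓
  U = 0.746 -> Y = 0.084 ✓
All samples match this transformation.

(c) 2U³ - U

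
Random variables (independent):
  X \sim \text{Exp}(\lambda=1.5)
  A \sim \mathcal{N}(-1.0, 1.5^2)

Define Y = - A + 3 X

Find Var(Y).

For independent RVs: Var(aX + bY) = a²Var(X) + b²Var(Y)
Var(X) = 0.44444444
Var(A) = 2.25
Var(Y) = 3²*0.44444444 + (-1)²*2.25
= 9*0.44444444 + 1*2.25 = 6.25

6.25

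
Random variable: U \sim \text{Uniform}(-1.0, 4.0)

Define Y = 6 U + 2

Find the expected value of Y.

For Y = 6U + 2:
E[Y] = 6 * E[U] + 2
E[U] = (-1 + 4)/2 = 1.5
E[Y] = 6 * 1.5 + 2 = 11

11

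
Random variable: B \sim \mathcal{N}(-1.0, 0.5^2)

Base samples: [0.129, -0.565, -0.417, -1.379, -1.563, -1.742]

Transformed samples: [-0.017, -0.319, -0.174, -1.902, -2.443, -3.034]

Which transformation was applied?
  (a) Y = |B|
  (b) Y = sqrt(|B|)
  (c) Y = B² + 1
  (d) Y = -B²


Checking option (d) Y = -B²:
  B = 0.129 -> Y = -0.017 ✓
  B = -0.565 -> Y = -0.319 ✓
  B = -0.417 -> Y = -0.174 ✓
All samples match this transformation.

(d) -B²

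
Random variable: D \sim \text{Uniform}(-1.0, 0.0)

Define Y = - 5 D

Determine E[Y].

For Y = -5D:
E[Y] = -5 * E[D]
E[D] = (-1 + 0)/2 = -0.5
E[Y] = -5 * (-0.5) = 2.5

2.5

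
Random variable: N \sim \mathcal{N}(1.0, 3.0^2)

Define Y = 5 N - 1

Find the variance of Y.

For Y = aN + b: Var(Y) = a² * Var(N)
Var(N) = 3.0^2 = 9
Var(Y) = 5² * 9 = 25 * 9 = 225

225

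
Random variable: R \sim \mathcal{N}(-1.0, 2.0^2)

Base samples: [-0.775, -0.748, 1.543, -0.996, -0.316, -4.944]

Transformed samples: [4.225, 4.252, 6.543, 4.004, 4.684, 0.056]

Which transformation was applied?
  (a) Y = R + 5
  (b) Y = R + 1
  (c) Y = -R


Checking option (a) Y = R + 5:
  R = -0.775 -> Y = 4.225 ✓
  R = -0.748 -> Y = 4.252 ✓
  R = 1.543 -> Y = 6.543 ✓
All samples match this transformation.

(a) R + 5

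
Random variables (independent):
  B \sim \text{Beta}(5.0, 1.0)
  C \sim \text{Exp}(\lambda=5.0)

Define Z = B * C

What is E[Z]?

For independent RVs: E[XY] = E[X]*E[Y]
E[B] = 0.83333333
E[C] = 0.2
E[Z] = 0.83333333 * 0.2 = 0.16666667

0.16666667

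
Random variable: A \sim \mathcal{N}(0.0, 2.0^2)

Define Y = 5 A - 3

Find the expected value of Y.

For Y = 5A - 3:
E[Y] = 5 * E[A] - 3
E[A] = 0.0 = 0
E[Y] = 5 * 0 - 3 = -3

-3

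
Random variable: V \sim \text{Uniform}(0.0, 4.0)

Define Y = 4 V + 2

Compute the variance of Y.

For Y = aV + b: Var(Y) = a² * Var(V)
Var(V) = (4 - 0)^2/12 = 1.3333333
Var(Y) = 4² * 1.3333333 = 16 * 1.3333333 = 21.333333

21.333333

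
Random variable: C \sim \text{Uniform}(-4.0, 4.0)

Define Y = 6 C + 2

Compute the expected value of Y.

For Y = 6C + 2:
E[Y] = 6 * E[C] + 2
E[C] = (-4 + 4)/2 = 0
E[Y] = 6 * 0 + 2 = 2

2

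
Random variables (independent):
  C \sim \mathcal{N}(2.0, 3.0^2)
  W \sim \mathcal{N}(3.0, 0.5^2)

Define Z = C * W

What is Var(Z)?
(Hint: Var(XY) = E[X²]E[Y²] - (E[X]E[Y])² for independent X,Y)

Var(XY) = E[X²]E[Y²] - (E[X]E[Y])²
E[C] = 2, Var(C) = 9
E[W] = 3, Var(W) = 0.25
E[C²] = 9 + 2² = 13
E[W²] = 0.25 + 3² = 9.25
Var(Z) = 13*9.25 - (2*3)²
= 120.25 - 36 = 84.25

84.25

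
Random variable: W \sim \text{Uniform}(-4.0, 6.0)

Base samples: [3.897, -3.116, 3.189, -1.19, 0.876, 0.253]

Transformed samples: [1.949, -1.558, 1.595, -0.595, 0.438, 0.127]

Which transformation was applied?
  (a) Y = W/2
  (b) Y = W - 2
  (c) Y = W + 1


Checking option (a) Y = W/2:
  W = 3.897 -> Y = 1.949 ✓
  W = -3.116 -> Y = -1.558 ✓
  W = 3.189 -> Y = 1.595 ✓
All samples match this transformation.

(a) W/2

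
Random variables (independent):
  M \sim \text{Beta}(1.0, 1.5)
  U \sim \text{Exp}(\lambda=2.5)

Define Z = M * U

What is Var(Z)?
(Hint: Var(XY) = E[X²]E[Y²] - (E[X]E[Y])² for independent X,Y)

Var(XY) = E[X²]E[Y²] - (E[X]E[Y])²
E[M] = 0.4, Var(M) = 0.068571429
E[U] = 0.4, Var(U) = 0.16
E[M²] = 0.068571429 + 0.4² = 0.22857143
E[U²] = 0.16 + 0.4² = 0.32
Var(Z) = 0.22857143*0.32 - (0.4*0.4)²
= 0.073142857 - 0.0256 = 0.047542857

0.047542857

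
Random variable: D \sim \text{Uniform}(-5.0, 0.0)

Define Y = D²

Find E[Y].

E[D²] = Var(D) + (E[D])² = 2.0833333 + 6.25 = 8.3333333

8.3333333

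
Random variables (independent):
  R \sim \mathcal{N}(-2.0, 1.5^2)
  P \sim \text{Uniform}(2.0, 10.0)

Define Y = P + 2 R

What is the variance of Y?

For independent RVs: Var(aX + bY) = a²Var(X) + b²Var(Y)
Var(R) = 2.25
Var(P) = 5.3333333
Var(Y) = 2²*2.25 + 1²*5.3333333
= 4*2.25 + 1*5.3333333 = 14.333333

14.333333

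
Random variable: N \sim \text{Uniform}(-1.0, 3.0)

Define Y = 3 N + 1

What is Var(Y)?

For Y = aN + b: Var(Y) = a² * Var(N)
Var(N) = (3 + 1)^2/12 = 1.3333333
Var(Y) = 3² * 1.3333333 = 9 * 1.3333333 = 12

12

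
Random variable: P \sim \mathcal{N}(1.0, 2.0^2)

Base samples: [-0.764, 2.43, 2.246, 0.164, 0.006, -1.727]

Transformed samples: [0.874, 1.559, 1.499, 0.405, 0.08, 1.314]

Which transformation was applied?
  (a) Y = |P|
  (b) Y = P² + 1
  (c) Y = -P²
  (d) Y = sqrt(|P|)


Checking option (d) Y = sqrt(|P|):
  P = -0.764 -> Y = 0.874 ✓
  P = 2.43 -> Y = 1.559 ✓
  P = 2.246 -> Y = 1.499 ✓
All samples match this transformation.

(d) sqrt(|P|)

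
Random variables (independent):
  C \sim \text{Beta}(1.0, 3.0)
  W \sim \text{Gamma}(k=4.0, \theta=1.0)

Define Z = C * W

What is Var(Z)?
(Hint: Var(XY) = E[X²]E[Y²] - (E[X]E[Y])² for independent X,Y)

Var(XY) = E[X²]E[Y²] - (E[X]E[Y])²
E[C] = 0.25, Var(C) = 0.0375
E[W] = 4, Var(W) = 4
E[C²] = 0.0375 + 0.25² = 0.1
E[W²] = 4 + 4² = 20
Var(Z) = 0.1*20 - (0.25*4)²
= 2 - 1 = 1

1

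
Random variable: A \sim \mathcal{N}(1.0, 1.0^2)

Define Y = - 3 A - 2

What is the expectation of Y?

For Y = -3A - 2:
E[Y] = -3 * E[A] - 2
E[A] = 1.0 = 1
E[Y] = -3 * 1 - 2 = -5

-5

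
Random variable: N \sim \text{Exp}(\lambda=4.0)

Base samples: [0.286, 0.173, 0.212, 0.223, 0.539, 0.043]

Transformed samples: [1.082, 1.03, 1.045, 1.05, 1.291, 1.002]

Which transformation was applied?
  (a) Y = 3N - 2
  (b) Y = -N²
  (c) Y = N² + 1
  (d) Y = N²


Checking option (c) Y = N² + 1:
  N = 0.286 -> Y = 1.082 ✓
  N = 0.173 -> Y = 1.03 ✓
  N = 0.212 -> Y = 1.045 ✓
All samples match this transformation.

(c) N² + 1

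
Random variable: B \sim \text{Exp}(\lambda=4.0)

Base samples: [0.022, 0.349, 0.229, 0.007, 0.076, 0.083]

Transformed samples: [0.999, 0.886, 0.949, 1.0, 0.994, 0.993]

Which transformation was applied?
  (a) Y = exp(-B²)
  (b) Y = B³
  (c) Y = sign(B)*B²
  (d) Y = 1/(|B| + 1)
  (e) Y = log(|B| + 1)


Checking option (a) Y = exp(-B²):
  B = 0.022 -> Y = 0.999 ✓
  B = 0.349 -> Y = 0.886 ✓
  B = 0.229 -> Y = 0.949 ✓
All samples match this transformation.

(a) exp(-B²)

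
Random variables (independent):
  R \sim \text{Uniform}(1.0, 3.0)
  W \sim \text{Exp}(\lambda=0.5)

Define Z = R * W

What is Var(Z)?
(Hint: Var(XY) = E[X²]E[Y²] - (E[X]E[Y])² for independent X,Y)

Var(XY) = E[X²]E[Y²] - (E[X]E[Y])²
E[R] = 2, Var(R) = 0.33333333
E[W] = 2, Var(W) = 4
E[R²] = 0.33333333 + 2² = 4.3333333
E[W²] = 4 + 2² = 8
Var(Z) = 4.3333333*8 - (2*2)²
= 34.666667 - 16 = 18.666667

18.666667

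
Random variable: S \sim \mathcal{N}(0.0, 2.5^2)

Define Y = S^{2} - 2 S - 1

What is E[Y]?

E[Y] = 1*E[S²] - 2*E[S] - 1
E[S] = 0
E[S²] = Var(S) + (E[S])² = 6.25 + 0 = 6.25
E[Y] = 1*6.25 - 2*0 - 1 = 5.25

5.25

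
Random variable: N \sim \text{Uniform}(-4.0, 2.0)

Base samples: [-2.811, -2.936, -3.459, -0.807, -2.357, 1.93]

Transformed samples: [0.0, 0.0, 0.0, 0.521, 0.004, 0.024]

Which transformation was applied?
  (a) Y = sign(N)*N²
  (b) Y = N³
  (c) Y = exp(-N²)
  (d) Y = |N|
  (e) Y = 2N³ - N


Checking option (c) Y = exp(-N²):
  N = -2.811 -> Y = 0.0 ✓
  N = -2.936 -> Y = 0.0 ✓
  N = -3.459 -> Y = 0.0 ✓
All samples match this transformation.

(c) exp(-N²)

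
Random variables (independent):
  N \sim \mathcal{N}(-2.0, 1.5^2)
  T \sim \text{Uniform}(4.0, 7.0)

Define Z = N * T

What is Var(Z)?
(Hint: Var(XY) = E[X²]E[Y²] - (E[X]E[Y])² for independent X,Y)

Var(XY) = E[X²]E[Y²] - (E[X]E[Y])²
E[N] = -2, Var(N) = 2.25
E[T] = 5.5, Var(T) = 0.75
E[N²] = 2.25 + (-2)² = 6.25
E[T²] = 0.75 + 5.5² = 31
Var(Z) = 6.25*31 - (-2*5.5)²
= 193.75 - 121 = 72.75

72.75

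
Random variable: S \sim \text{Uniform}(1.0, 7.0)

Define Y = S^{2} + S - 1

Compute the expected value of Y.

E[Y] = 1*E[S²] + 1*E[S] - 1
E[S] = 4
E[S²] = Var(S) + (E[S])² = 3 + 16 = 19
E[Y] = 1*19 + 1*4 - 1 = 22

22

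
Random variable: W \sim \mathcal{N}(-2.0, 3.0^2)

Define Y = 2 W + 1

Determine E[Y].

For Y = 2W + 1:
E[Y] = 2 * E[W] + 1
E[W] = -2.0 = -2
E[Y] = 2 * (-2) + 1 = -3

-3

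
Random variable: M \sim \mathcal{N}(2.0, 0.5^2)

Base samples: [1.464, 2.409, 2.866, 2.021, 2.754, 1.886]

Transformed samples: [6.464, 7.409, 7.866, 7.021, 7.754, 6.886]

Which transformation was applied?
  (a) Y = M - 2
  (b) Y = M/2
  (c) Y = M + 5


Checking option (c) Y = M + 5:
  M = 1.464 -> Y = 6.464 ✓
  M = 2.409 -> Y = 7.409 ✓
  M = 2.866 -> Y = 7.866 ✓
All samples match this transformation.

(c) M + 5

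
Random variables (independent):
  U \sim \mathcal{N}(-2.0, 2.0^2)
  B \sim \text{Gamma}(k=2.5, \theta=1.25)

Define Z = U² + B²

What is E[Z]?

E[Z] = E[U²] + E[B²]
E[U²] = Var(U) + E[U]² = 4 + 4 = 8
E[B²] = Var(B) + E[B]² = 3.90625 + 9.765625 = 13.671875
E[Z] = 8 + 13.671875 = 21.671875

21.671875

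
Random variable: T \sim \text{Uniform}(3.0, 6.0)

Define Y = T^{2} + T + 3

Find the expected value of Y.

E[Y] = 1*E[T²] + 1*E[T] + 3
E[T] = 4.5
E[T²] = Var(T) + (E[T])² = 0.75 + 20.25 = 21
E[Y] = 1*21 + 1*4.5 + 3 = 28.5

28.5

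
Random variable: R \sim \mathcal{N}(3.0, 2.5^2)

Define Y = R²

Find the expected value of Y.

Using E[X²] = Var(X) + (E[X])²:
E[R] = 3
Var(R) = 2.5^2 = 6.25
E[R²] = 6.25 + 3² = 6.25 + 9 = 15.25

15.25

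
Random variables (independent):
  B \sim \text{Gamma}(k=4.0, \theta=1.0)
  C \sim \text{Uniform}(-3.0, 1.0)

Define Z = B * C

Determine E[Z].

For independent RVs: E[XY] = E[X]*E[Y]
E[B] = 4
E[C] = -1
E[Z] = 4 * (-1) = -4

-4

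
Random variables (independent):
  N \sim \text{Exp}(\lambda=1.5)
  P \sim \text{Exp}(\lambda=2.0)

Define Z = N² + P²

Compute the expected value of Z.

E[Z] = E[N²] + E[P²]
E[N²] = Var(N) + E[N]² = 0.44444444 + 0.44444444 = 0.88888889
E[P²] = Var(P) + E[P]² = 0.25 + 0.25 = 0.5
E[Z] = 0.88888889 + 0.5 = 1.3888889

1.3888889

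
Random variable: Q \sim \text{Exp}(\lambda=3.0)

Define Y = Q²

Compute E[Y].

Using E[X²] = Var(X) + (E[X])²:
E[Q] = 0.33333333
Var(Q) = 1/3.0^2 = 0.11111111
E[Q²] = 0.11111111 + 0.33333333² = 0.11111111 + 0.11111111 = 0.22222222

0.22222222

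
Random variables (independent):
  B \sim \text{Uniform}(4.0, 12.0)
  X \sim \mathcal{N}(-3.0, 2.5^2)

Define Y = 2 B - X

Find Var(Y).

For independent RVs: Var(aX + bY) = a²Var(X) + b²Var(Y)
Var(B) = 5.3333333
Var(X) = 6.25
Var(Y) = 2²*5.3333333 + (-1)²*6.25
= 4*5.3333333 + 1*6.25 = 27.583333

27.583333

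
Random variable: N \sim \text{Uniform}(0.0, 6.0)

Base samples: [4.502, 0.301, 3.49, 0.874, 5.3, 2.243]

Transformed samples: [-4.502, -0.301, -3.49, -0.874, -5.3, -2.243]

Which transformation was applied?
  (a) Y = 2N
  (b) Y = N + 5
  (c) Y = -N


Checking option (c) Y = -N:
  N = 4.502 -> Y = -4.502 ✓
  N = 0.301 -> Y = -0.301 ✓
  N = 3.49 -> Y = -3.49 ✓
All samples match this transformation.

(c) -N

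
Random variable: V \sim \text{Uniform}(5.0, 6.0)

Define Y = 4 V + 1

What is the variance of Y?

For Y = aV + b: Var(Y) = a² * Var(V)
Var(V) = (6 - 5)^2/12 = 0.083333333
Var(Y) = 4² * 0.083333333 = 16 * 0.083333333 = 1.3333333

1.3333333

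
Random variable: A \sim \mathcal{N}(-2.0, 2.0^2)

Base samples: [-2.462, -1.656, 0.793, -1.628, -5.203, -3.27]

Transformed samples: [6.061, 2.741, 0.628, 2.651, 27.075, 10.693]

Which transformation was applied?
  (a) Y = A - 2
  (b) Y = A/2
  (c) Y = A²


Checking option (c) Y = A²:
  A = -2.462 -> Y = 6.061 ✓
  A = -1.656 -> Y = 2.741 ✓
  A = 0.793 -> Y = 0.628 ✓
All samples match this transformation.

(c) A²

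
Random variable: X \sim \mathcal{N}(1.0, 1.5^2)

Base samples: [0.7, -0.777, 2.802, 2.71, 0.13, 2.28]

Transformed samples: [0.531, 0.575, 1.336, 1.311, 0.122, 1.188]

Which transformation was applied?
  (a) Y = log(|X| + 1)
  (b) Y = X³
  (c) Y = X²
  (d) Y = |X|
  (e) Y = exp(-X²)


Checking option (a) Y = log(|X| + 1):
  X = 0.7 -> Y = 0.531 ✓
  X = -0.777 -> Y = 0.575 ✓
  X = 2.802 -> Y = 1.336 ✓
All samples match this transformation.

(a) log(|X| + 1)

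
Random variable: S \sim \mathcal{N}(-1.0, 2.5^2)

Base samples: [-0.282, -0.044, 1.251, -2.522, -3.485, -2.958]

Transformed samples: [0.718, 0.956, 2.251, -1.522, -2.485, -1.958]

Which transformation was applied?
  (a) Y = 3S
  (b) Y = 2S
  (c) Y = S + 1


Checking option (c) Y = S + 1:
  S = -0.282 -> Y = 0.718 ✓
  S = -0.044 -> Y = 0.956 ✓
  S = 1.251 -> Y = 2.251 ✓
All samples match this transformation.

(c) S + 1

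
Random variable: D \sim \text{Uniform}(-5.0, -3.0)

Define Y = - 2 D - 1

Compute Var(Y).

For Y = aD + b: Var(Y) = a² * Var(D)
Var(D) = (-3 + 5)^2/12 = 0.33333333
Var(Y) = (-2)² * 0.33333333 = 4 * 0.33333333 = 1.3333333

1.3333333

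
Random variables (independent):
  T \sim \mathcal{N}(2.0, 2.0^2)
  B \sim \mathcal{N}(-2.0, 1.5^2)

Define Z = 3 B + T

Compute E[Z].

E[Z] = 1*E[T] + 3*E[B]
E[T] = 2
E[B] = -2
E[Z] = 1*2 + 3*(-2) = -4

-4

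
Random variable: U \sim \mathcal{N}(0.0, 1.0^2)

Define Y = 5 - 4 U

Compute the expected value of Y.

For Y = -4U + 5:
E[Y] = -4 * E[U] + 5
E[U] = 0.0 = 0
E[Y] = -4 * 0 + 5 = 5

5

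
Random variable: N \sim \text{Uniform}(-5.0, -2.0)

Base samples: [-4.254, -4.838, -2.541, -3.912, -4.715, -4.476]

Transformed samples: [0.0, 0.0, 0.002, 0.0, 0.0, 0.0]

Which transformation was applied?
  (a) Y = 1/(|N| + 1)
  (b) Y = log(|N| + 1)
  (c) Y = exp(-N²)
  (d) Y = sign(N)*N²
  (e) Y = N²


Checking option (c) Y = exp(-N²):
  N = -4.254 -> Y = 0.0 ✓
  N = -4.838 -> Y = 0.0 ✓
  N = -2.541 -> Y = 0.002 ✓
All samples match this transformation.

(c) exp(-N²)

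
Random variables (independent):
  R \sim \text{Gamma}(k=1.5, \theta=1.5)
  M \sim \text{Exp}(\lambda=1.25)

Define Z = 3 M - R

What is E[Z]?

E[Z] = -1*E[R] + 3*E[M]
E[R] = 2.25
E[M] = 0.8
E[Z] = -1*2.25 + 3*0.8 = 0.15

0.15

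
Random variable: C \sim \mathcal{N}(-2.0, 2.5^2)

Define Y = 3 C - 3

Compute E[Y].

For Y = 3C - 3:
E[Y] = 3 * E[C] - 3
E[C] = -2.0 = -2
E[Y] = 3 * (-2) - 3 = -9

-9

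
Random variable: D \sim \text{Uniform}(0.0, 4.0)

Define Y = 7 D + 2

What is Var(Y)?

For Y = aD + b: Var(Y) = a² * Var(D)
Var(D) = (4 - 0)^2/12 = 1.3333333
Var(Y) = 7² * 1.3333333 = 49 * 1.3333333 = 65.333333

65.333333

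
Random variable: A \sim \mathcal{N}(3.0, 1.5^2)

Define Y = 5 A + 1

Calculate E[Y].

For Y = 5A + 1:
E[Y] = 5 * E[A] + 1
E[A] = 3.0 = 3
E[Y] = 5 * 3 + 1 = 16

16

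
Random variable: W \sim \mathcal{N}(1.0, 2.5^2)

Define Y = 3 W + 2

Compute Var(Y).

For Y = aW + b: Var(Y) = a² * Var(W)
Var(W) = 2.5^2 = 6.25
Var(Y) = 3² * 6.25 = 9 * 6.25 = 56.25

56.25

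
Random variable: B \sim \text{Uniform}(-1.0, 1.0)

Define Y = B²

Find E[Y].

E[B²] = Var(B) + (E[B])² = 0.33333333 + 0 = 0.33333333

0.33333333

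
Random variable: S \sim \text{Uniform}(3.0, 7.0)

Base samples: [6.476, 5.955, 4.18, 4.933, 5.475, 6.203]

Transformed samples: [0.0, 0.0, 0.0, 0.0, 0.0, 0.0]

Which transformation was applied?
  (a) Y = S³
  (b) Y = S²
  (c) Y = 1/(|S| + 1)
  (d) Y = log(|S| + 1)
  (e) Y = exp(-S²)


Checking option (e) Y = exp(-S²):
  S = 6.476 -> Y = 0.0 ✓
  S = 5.955 -> Y = 0.0 ✓
  S = 4.18 -> Y = 0.0 ✓
All samples match this transformation.

(e) exp(-S²)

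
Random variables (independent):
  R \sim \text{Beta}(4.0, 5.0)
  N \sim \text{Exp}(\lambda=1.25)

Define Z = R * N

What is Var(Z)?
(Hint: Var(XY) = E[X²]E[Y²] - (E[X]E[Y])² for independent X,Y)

Var(XY) = E[X²]E[Y²] - (E[X]E[Y])²
E[R] = 0.44444444, Var(R) = 0.024691358
E[N] = 0.8, Var(N) = 0.64
E[R²] = 0.024691358 + 0.44444444² = 0.22222222
E[N²] = 0.64 + 0.8² = 1.28
Var(Z) = 0.22222222*1.28 - (0.44444444*0.8)²
= 0.28444444 - 0.12641975 = 0.15802469

0.15802469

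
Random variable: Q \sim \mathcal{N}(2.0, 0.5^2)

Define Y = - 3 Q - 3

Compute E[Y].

For Y = -3Q - 3:
E[Y] = -3 * E[Q] - 3
E[Q] = 2.0 = 2
E[Y] = -3 * 2 - 3 = -9

-9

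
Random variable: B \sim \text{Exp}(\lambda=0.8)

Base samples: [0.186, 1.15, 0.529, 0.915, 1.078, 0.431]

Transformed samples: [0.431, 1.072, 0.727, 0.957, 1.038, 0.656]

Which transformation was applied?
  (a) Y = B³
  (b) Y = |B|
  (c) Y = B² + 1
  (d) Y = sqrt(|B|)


Checking option (d) Y = sqrt(|B|):
  B = 0.186 -> Y = 0.431 ✓
  B = 1.15 -> Y = 1.072 ✓
  B = 0.529 -> Y = 0.727 ✓
All samples match this transformation.

(d) sqrt(|B|)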